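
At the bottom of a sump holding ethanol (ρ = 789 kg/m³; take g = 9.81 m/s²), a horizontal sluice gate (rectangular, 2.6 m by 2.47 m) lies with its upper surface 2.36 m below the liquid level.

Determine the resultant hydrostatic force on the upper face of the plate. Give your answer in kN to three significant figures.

γ = ρg = 789 × 9.81 / 1000 = 7.74009 kN/m³.
The plate is horizontal, so pressure is uniform at p = γ·h = 7.74009 × 2.36 = 18.2666 kN/m².
A = 2.6 × 2.47 = 6.422 m².
F = p·A = 18.2666 × 6.422 = 117.308 kN.

F ≈ 117 kN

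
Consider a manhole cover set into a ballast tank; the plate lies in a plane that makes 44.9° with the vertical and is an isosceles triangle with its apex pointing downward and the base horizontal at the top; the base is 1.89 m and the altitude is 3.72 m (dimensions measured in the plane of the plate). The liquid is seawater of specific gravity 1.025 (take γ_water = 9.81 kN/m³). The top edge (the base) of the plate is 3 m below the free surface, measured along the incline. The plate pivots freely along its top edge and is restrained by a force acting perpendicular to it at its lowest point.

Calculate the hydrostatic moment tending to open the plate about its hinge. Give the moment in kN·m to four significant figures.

γ = 1.025 × 9.81 = 10.05525 kN/m³.
The plate makes 44.9° with the vertical, i.e. θ = 90° − 44.9° = 45.1° to the horizontal. Measuring y along the incline from the free-surface line, vertical depth h = y·sinθ with sinθ = 0.708340.
With the apex down, the centroid sits h/3 = 3.72/3 = 1.24 m below the base (the top edge), so y_c = 3 + 1.24 = 4.24 m and h_c = 4.24 × 0.708340 = 3.00336 m.
A = ½ × 1.89 × 3.72 = 3.5154 m².
Resultant F = γ·h_c·A = 10.05525 × 3.00336 × 3.5154 = 106.163 kN.
I_c = b·h³/36 = 1.89 × 3.72³/36 = 2.70264 m⁴.
Centre of pressure: y_p = y_c + I_c/(y_c·A) = 4.24 + 2.70264/(4.24 × 3.5154) = 4.24 + 0.181321 = 4.42132 m along the plane.
The resultant acts 1.24 + 0.181321 = 1.42132 m (along the plate) below the hinge at the top edge, so the moment about the hinge is M = F × 1.42132 = 106.163 × 1.42132 = 150.892 kN·m.

M ≈ 150.9 kN·m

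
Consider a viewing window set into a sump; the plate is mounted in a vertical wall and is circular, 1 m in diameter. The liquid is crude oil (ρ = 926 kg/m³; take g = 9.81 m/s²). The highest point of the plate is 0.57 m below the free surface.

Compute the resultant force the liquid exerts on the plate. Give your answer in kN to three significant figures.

γ = ρg = 926 × 9.81 / 1000 = 9.08406 kN/m³.
The centroid is at the centre, 0.5 m below the top of the plate, so the centroid depth is h_c = 0.57 + 0.5 = 1.07 m.
A = π(0.5)² = 0.785398 m².
Resultant F = γ·h_c·A = 9.08406 × 1.07 × 0.785398 = 7.63402 kN.

F ≈ 7.63 kN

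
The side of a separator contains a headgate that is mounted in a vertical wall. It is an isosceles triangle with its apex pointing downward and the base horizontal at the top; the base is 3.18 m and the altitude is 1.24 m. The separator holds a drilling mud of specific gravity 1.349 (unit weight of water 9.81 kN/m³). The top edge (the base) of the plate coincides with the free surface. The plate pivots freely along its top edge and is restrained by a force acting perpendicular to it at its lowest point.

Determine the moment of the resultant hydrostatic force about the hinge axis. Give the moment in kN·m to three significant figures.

M ≈ 6.69 kN·m

γ = 1.349 × 9.81 = 13.23369 kN/m³.
With the apex down, the centroid sits h/3 = 1.24/3 = 0.413333 m below the base (the top edge), so the centroid depth is h_c = 0.413333 m.
A = ½ × 3.18 × 1.24 = 1.9716 m².
Resultant F = γ·h_c·A = 13.23369 × 0.413333 × 1.9716 = 10.7845 kN.
I_c = b·h³/36 = 3.18 × 1.24³/36 = 0.168418 m⁴.
Centre of pressure: y_p = y_c + I_c/(y_c·A) = 0.413333 + 0.168418/(0.413333 × 1.9716) = 0.413333 + 0.206666 = 0.619999 m along the plane.
The resultant acts 0.413333 + 0.206666 = 0.619999 m (along the plate) below the hinge at the top edge, so the moment about the hinge is M = F × 0.619999 = 10.7845 × 0.619999 = 6.68638 kN·m.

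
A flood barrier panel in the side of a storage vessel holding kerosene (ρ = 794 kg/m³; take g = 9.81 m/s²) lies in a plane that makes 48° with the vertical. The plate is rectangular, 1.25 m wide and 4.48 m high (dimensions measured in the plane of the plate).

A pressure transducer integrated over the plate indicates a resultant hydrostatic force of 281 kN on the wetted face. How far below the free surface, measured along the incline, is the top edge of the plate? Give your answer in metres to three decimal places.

γ = ρg = 794 × 9.81 / 1000 = 7.78914 kN/m³.
A = 1.25 × 4.48 = 5.6 m².
From F = γ·h_c·A, the centroid depth is h_c = 281/(7.78914 × 5.6) = 6.44212 m.
The plate makes 48° with the vertical, i.e. θ = 90° − 48° = 42° to the horizontal. Measuring y along the incline from the free-surface line, vertical depth h = y·sinθ with sinθ = 0.669131.
Along the incline, y_c = h_c/sinθ = 6.44212/0.669131 = 9.62759 m.
The centroid lies 4.48/2 = 2.24 m below the top edge, so the top edge sits at y_top = 9.62759 − 2.24 = 7.38759 m along the incline.

y_top ≈ 7.388 m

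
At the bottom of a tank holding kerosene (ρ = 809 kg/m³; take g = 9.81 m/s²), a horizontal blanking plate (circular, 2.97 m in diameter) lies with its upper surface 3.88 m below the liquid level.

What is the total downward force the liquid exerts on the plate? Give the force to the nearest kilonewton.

F ≈ 213 kN

γ = ρg = 809 × 9.81 / 1000 = 7.93629 kN/m³.
The plate is horizontal, so pressure is uniform at p = γ·h = 7.93629 × 3.88 = 30.7928 kN/m².
A = π(1.485)² = 6.92792 m².
F = p·A = 30.7928 × 6.92792 = 213.33 kN.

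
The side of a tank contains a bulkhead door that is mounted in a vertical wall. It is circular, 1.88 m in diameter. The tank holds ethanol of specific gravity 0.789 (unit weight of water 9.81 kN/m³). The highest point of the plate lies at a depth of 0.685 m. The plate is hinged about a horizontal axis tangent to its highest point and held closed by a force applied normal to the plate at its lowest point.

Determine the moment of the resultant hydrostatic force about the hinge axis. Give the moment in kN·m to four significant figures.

M ≈ 37.57 kN·m

γ = 0.789 × 9.81 = 7.74009 kN/m³.
The centroid is at the centre, 0.94 m below the top of the plate, so the centroid depth is h_c = 0.685 + 0.94 = 1.625 m.
A = π(0.94)² = 2.77591 m².
Resultant F = γ·h_c·A = 7.74009 × 1.625 × 2.77591 = 34.9144 kN.
I_c = πr⁴/4 = π × 0.94⁴/4 = 0.613199 m⁴.
Centre of pressure: y_p = y_c + I_c/(y_c·A) = 1.625 + 0.613199/(1.625 × 2.77591) = 1.625 + 0.135939 = 1.76094 m along the plane.
The resultant acts 0.94 + 0.135939 = 1.07594 m (along the plate) below the hinge at the top edge, so the moment about the hinge is M = F × 1.07594 = 34.9144 × 1.07594 = 37.5658 kN·m.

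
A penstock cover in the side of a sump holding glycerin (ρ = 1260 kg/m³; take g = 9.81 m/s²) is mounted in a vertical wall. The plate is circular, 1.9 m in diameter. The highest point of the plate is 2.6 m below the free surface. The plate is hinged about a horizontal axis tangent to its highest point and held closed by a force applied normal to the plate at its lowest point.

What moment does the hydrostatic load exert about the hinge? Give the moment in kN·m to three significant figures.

M ≈ 126 kN·m

γ = ρg = 1260 × 9.81 / 1000 = 12.3606 kN/m³.
The centroid is at the centre, 0.95 m below the top of the plate, so the centroid depth is h_c = 2.6 + 0.95 = 3.55 m.
A = π(0.95)² = 2.83529 m².
Resultant F = γ·h_c·A = 12.3606 × 3.55 × 2.83529 = 124.413 kN.
I_c = πr⁴/4 = π × 0.95⁴/4 = 0.639712 m⁴.
Centre of pressure: y_p = y_c + I_c/(y_c·A) = 3.55 + 0.639712/(3.55 × 2.83529) = 3.55 + 0.0635563 = 3.61356 m along the plane.
The resultant acts 0.95 + 0.0635563 = 1.01356 m (along the plate) below the hinge at the top edge, so the moment about the hinge is M = F × 1.01356 = 124.413 × 1.01356 = 126.1 kN·m.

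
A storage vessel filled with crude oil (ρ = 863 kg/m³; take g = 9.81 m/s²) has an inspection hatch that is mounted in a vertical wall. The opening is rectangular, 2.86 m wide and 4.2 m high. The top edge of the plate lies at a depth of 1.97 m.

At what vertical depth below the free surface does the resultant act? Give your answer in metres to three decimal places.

h_p = 4.431 m

γ = ρg = 863 × 9.81 / 1000 = 8.46603 kN/m³.
The centroid lies 4.2/2 = 2.1 m below the top edge, so the centroid depth is h_c = 1.97 + 2.1 = 4.07 m.
A = 2.86 × 4.2 = 12.012 m².
Resultant F = γ·h_c·A = 8.46603 × 4.07 × 12.012 = 413.894 kN.
I_c = b·h³/12 = 2.86 × 4.2³/12 = 17.6576 m⁴.
Centre of pressure: y_p = y_c + I_c/(y_c·A) = 4.07 + 17.6576/(4.07 × 12.012) = 4.07 + 0.361179 = 4.43118 m along the plane.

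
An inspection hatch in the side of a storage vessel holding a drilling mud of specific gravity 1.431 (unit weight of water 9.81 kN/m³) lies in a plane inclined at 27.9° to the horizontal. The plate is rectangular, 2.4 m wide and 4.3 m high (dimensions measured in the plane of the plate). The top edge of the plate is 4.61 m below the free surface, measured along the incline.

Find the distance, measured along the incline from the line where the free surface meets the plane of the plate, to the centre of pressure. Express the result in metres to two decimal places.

γ = 1.431 × 9.81 = 14.03811 kN/m³.
Let θ = 27.9° be the plate's angle to the horizontal; measure y along the incline from where the plane meets the free surface. Vertical depth h = y·sinθ with sinθ = 0.467930.
The centroid lies 4.3/2 = 2.15 m below the top edge, so y_c = 4.61 + 2.15 = 6.76 m and h_c = 6.76 × 0.467930 = 3.16321 m.
A = 2.4 × 4.3 = 10.32 m².
Resultant F = γ·h_c·A = 14.03811 × 3.16321 × 10.32 = 458.265 kN.
I_c = b·h³/12 = 2.4 × 4.3³/12 = 15.9014 m⁴.
Centre of pressure: y_p = y_c + I_c/(y_c·A) = 6.76 + 15.9014/(6.76 × 10.32) = 6.76 + 0.227934 = 6.98793 m along the plane.

y_p = 6.99 m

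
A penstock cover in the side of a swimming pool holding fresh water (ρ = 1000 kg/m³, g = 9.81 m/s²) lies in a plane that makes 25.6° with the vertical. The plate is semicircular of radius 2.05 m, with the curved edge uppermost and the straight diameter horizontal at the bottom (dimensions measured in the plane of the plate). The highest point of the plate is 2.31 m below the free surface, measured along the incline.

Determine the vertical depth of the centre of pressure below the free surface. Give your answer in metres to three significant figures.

h_p = 3.22 m

γ = ρg = 1000 × 9.81 = 9810 N/m³ = 9.81 kN/m³.
The plate makes 25.6° with the vertical, i.e. θ = 90° − 25.6° = 64.4° to the horizontal. Measuring y along the incline from the free-surface line, vertical depth h = y·sinθ with sinθ = 0.901833.
The centroid lies 4r/(3π) = 0.870047 m above the diameter, so r − 4r/(3π) = 2.05 − 0.870047 = 1.17995 m below the topmost point, so y_c = 2.31 + 1.17995 = 3.48995 m and h_c = 3.48995 × 0.901833 = 3.14735 m.
A = πr²/2 = π × 2.05²/2 = 6.60127 m².
Resultant F = γ·h_c·A = 9.81 × 3.14735 × 6.60127 = 203.818 kN.
I_c = (π/8 − 8/(9π))·r⁴ = 0.109757 × 2.05⁴ = 1.93842 m⁴.
Centre of pressure: y_p = y_c + I_c/(y_c·A) = 3.48995 + 1.93842/(3.48995 × 6.60127) = 3.48995 + 0.0841397 = 3.57409 m along the plane.
Vertically, h_p = y_p·sinθ = 3.57409 × 0.901833 = 3.22323 m.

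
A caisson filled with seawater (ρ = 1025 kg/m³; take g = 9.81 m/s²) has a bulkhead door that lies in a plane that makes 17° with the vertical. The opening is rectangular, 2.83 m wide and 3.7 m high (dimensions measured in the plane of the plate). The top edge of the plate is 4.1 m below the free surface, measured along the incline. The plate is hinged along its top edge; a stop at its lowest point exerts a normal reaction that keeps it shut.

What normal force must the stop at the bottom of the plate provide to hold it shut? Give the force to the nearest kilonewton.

P ≈ 331 kN

γ = ρg = 1025 × 9.81 / 1000 = 10.05525 kN/m³.
The plate makes 17° with the vertical, i.e. θ = 90° − 17° = 73° to the horizontal. Measuring y along the incline from the free-surface line, vertical depth h = y·sinθ with sinθ = 0.956305.
The centroid lies 3.7/2 = 1.85 m below the top edge, so y_c = 4.1 + 1.85 = 5.95 m and h_c = 5.95 × 0.956305 = 5.69001 m.
A = 2.83 × 3.7 = 10.471 m².
Resultant F = γ·h_c·A = 10.05525 × 5.69001 × 10.471 = 599.093 kN.
I_c = b·h³/12 = 2.83 × 3.7³/12 = 11.9457 m⁴.
Centre of pressure: y_p = y_c + I_c/(y_c·A) = 5.95 + 11.9457/(5.95 × 10.471) = 5.95 + 0.191737 = 6.14174 m along the plane.
The resultant acts 1.85 + 0.191737 = 2.04174 m (along the plate) below the hinge at the top edge, so the moment about the hinge is M = F × 2.04174 = 599.093 × 2.04174 = 1223.19 kN·m.
A normal force at the bottom, 3.7 m from the hinge, must supply this moment: P = 1223.19/3.7 = 330.592 kN.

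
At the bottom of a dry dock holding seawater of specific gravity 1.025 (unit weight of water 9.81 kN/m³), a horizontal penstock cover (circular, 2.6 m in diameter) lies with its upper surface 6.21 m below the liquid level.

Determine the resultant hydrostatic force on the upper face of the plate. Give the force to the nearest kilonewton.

F ≈ 332 kN

γ = 1.025 × 9.81 = 10.05525 kN/m³.
The plate is horizontal, so pressure is uniform at p = γ·h = 10.05525 × 6.21 = 62.4431 kN/m².
A = π(1.3)² = 5.30929 m².
F = p·A = 62.4431 × 5.30929 = 331.529 kN.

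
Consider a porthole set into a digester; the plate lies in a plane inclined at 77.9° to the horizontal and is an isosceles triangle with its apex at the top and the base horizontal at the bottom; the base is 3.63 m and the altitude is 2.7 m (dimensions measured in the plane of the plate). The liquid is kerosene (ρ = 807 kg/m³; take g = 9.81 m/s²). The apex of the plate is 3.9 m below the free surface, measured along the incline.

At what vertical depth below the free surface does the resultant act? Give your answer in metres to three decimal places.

γ = ρg = 807 × 9.81 / 1000 = 7.91667 kN/m³.
Let θ = 77.9° be the plate's angle to the horizontal; measure y along the incline from where the plane meets the free surface. Vertical depth h = y·sinθ with sinθ = 0.977783.
With the apex up, the centroid sits 2h/3 = 2 × 2.7/3 = 1.8 m below the apex, so y_c = 3.9 + 1.8 = 5.7 m and h_c = 5.7 × 0.977783 = 5.57336 m.
A = ½ × 3.63 × 2.7 = 4.9005 m².
Resultant F = γ·h_c·A = 7.91667 × 5.57336 × 4.9005 = 216.222 kN.
I_c = b·h³/36 = 3.63 × 2.7³/36 = 1.9847 m⁴.
Centre of pressure: y_p = y_c + I_c/(y_c·A) = 5.7 + 1.9847/(5.7 × 4.9005) = 5.7 + 0.0710525 = 5.77105 m along the plane.
Vertically, h_p = y_p·sinθ = 5.77105 × 0.977783 = 5.64283 m.

h_p = 5.643 m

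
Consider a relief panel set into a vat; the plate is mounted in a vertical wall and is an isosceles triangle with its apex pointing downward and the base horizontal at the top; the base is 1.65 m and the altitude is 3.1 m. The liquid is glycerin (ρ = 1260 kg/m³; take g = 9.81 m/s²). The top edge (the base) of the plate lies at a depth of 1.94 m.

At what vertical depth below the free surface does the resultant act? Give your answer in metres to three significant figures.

h_p = 3.15 m

γ = ρg = 1260 × 9.81 / 1000 = 12.3606 kN/m³.
With the apex down, the centroid sits h/3 = 3.1/3 = 1.03333 m below the base (the top edge), so the centroid depth is h_c = 1.94 + 1.03333 = 2.97333 m.
A = ½ × 1.65 × 3.1 = 2.5575 m².
Resultant F = γ·h_c·A = 12.3606 × 2.97333 × 2.5575 = 93.9936 kN.
I_c = b·h³/36 = 1.65 × 3.1³/36 = 1.36542 m⁴.
Centre of pressure: y_p = y_c + I_c/(y_c·A) = 2.97333 + 1.36542/(2.97333 × 2.5575) = 2.97333 + 0.179559 = 3.15289 m along the plane.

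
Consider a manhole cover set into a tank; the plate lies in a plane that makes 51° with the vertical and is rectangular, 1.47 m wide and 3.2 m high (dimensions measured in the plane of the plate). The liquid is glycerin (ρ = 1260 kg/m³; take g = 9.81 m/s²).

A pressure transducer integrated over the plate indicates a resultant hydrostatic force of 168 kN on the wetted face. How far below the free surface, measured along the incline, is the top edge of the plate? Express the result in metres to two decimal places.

y_top ≈ 2.99 m

γ = ρg = 1260 × 9.81 / 1000 = 12.3606 kN/m³.
A = 1.47 × 3.2 = 4.704 m².
From F = γ·h_c·A, the centroid depth is h_c = 168/(12.3606 × 4.704) = 2.88937 m.
The plate makes 51° with the vertical, i.e. θ = 90° − 51° = 39° to the horizontal. Measuring y along the incline from the free-surface line, vertical depth h = y·sinθ with sinθ = 0.629320.
Along the incline, y_c = h_c/sinθ = 2.88937/0.629320 = 4.59126 m.
The centroid lies 3.2/2 = 1.6 m below the top edge, so the top edge sits at y_top = 4.59126 − 1.6 = 2.99126 m along the incline.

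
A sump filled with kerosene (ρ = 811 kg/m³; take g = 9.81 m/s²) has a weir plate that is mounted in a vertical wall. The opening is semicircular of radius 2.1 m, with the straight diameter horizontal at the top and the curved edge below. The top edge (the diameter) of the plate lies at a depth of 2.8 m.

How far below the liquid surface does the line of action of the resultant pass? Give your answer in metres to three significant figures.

γ = ρg = 811 × 9.81 / 1000 = 7.95591 kN/m³.
The centroid of a semicircle lies 4r/(3π) = 0.891268 m from the diameter, here below the top edge, so the centroid depth is h_c = 2.8 + 0.891268 = 3.69127 m.
A = πr²/2 = π × 2.1²/2 = 6.92721 m².
Resultant F = γ·h_c·A = 7.95591 × 3.69127 × 6.92721 = 203.434 kN.
I_c = (π/8 − 8/(9π))·r⁴ = 0.109757 × 2.1⁴ = 2.13457 m⁴.
Centre of pressure: y_p = y_c + I_c/(y_c·A) = 3.69127 + 2.13457/(3.69127 × 6.92721) = 3.69127 + 0.0834788 = 3.77475 m along the plane.

h_p = 3.77 m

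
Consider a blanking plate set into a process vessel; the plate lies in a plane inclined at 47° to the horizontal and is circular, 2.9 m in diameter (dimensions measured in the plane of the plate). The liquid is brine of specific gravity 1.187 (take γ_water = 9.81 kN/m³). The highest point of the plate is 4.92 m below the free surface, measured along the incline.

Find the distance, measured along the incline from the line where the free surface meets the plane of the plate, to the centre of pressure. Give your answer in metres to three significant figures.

y_p = 6.45 m

γ = 1.187 × 9.81 = 11.64447 kN/m³.
Let θ = 47° be the plate's angle to the horizontal; measure y along the incline from where the plane meets the free surface. Vertical depth h = y·sinθ with sinθ = 0.731354.
The centroid is at the centre, 1.45 m below the top of the plate, so y_c = 4.92 + 1.45 = 6.37 m and h_c = 6.37 × 0.731354 = 4.65872 m.
A = π(1.45)² = 6.6052 m².
Resultant F = γ·h_c·A = 11.64447 × 4.65872 × 6.6052 = 358.321 kN.
I_c = πr⁴/4 = π × 1.45⁴/4 = 3.47186 m⁴.
Centre of pressure: y_p = y_c + I_c/(y_c·A) = 6.37 + 3.47186/(6.37 × 6.6052) = 6.37 + 0.0825157 = 6.45252 m along the plane.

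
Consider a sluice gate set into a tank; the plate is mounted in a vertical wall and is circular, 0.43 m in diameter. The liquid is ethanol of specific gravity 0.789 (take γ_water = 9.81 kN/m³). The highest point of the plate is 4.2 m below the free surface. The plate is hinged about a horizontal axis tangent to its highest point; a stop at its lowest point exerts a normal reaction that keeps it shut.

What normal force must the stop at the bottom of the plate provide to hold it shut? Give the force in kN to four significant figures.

P ≈ 2.511 kN

γ = 0.789 × 9.81 = 7.74009 kN/m³.
The centroid is at the centre, 0.215 m below the top of the plate, so the centroid depth is h_c = 4.2 + 0.215 = 4.415 m.
A = π(0.215)² = 0.14522 m².
Resultant F = γ·h_c·A = 7.74009 × 4.415 × 0.14522 = 4.96253 kN.
I_c = πr⁴/4 = π × 0.215⁴/4 = 0.0016782 m⁴.
Centre of pressure: y_p = y_c + I_c/(y_c·A) = 4.415 + 0.0016782/(4.415 × 0.14522) = 4.415 + 0.0026175 = 4.41762 m along the plane.
The resultant acts 0.215 + 0.0026175 = 0.217617 m (along the plate) below the hinge at the top edge, so the moment about the hinge is M = F × 0.217617 = 4.96253 × 0.217617 = 1.07993 kN·m.
A normal force at the bottom, 0.43 m from the hinge, must supply this moment: P = 1.07993/0.43 = 2.51147 kN.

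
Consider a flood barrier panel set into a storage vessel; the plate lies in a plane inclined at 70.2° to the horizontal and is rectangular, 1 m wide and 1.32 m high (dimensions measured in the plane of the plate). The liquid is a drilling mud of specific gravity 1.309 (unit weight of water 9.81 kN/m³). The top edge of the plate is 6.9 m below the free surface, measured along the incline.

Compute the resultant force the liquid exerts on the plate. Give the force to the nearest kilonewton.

γ = 1.309 × 9.81 = 12.84129 kN/m³.
Let θ = 70.2° be the plate's angle to the horizontal; measure y along the incline from where the plane meets the free surface. Vertical depth h = y·sinθ with sinθ = 0.940881.
The centroid lies 1.32/2 = 0.66 m below the top edge, so y_c = 6.9 + 0.66 = 7.56 m and h_c = 7.56 × 0.940881 = 7.11306 m.
A = 1 × 1.32 = 1.32 m².
Resultant F = γ·h_c·A = 12.84129 × 7.11306 × 1.32 = 120.57 kN.

F ≈ 121 kN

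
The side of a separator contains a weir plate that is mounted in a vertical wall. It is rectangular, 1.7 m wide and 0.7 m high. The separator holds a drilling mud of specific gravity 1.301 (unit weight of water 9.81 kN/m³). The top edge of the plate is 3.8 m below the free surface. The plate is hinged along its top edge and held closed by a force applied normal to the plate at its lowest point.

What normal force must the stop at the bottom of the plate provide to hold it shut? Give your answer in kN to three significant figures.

P ≈ 32.4 kN

γ = 1.301 × 9.81 = 12.76281 kN/m³.
The centroid lies 0.7/2 = 0.35 m below the top edge, so the centroid depth is h_c = 3.8 + 0.35 = 4.15 m.
A = 1.7 × 0.7 = 1.19 m².
Resultant F = γ·h_c·A = 12.76281 × 4.15 × 1.19 = 63.0291 kN.
I_c = b·h³/12 = 1.7 × 0.7³/12 = 0.0485917 m⁴.
Centre of pressure: y_p = y_c + I_c/(y_c·A) = 4.15 + 0.0485917/(4.15 × 1.19) = 4.15 + 0.00983936 = 4.15984 m along the plane.
The resultant acts 0.35 + 0.00983936 = 0.359839 m (along the plate) below the hinge at the top edge, so the moment about the hinge is M = F × 0.359839 = 63.0291 × 0.359839 = 22.6803 kN·m.
A normal force at the bottom, 0.7 m from the hinge, must supply this moment: P = 22.6803/0.7 = 32.4004 kN.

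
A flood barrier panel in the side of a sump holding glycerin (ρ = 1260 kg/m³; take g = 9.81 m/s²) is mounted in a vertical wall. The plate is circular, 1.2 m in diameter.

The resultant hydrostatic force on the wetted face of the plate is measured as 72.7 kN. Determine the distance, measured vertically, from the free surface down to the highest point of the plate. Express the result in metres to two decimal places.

γ = ρg = 1260 × 9.81 / 1000 = 12.3606 kN/m³.
A = π(0.6)² = 1.13097 m².
From F = γ·h_c·A, the centroid depth is h_c = 72.7/(12.3606 × 1.13097) = 5.20048 m.
The centroid is at the centre, 0.6 m below the top of the plate, so the highest point sits at h_top = 5.20048 − 0.6 = 4.60048 m below the surface.

d_top ≈ 4.60 m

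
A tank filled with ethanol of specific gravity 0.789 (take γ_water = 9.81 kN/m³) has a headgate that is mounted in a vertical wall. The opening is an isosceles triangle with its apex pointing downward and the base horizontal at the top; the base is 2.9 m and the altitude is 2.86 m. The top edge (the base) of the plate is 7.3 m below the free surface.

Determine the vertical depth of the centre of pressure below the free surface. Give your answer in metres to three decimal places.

γ = 0.789 × 9.81 = 7.74009 kN/m³.
With the apex down, the centroid sits h/3 = 2.86/3 = 0.953333 m below the base (the top edge), so the centroid depth is h_c = 7.3 + 0.953333 = 8.25333 m.
A = ½ × 2.9 × 2.86 = 4.147 m².
Resultant F = γ·h_c·A = 7.74009 × 8.25333 × 4.147 = 264.917 kN.
I_c = b·h³/36 = 2.9 × 2.86³/36 = 1.88449 m⁴.
Centre of pressure: y_p = y_c + I_c/(y_c·A) = 8.25333 + 1.88449/(8.25333 × 4.147) = 8.25333 + 0.0550593 = 8.30839 m along the plane.

h_p = 8.308 m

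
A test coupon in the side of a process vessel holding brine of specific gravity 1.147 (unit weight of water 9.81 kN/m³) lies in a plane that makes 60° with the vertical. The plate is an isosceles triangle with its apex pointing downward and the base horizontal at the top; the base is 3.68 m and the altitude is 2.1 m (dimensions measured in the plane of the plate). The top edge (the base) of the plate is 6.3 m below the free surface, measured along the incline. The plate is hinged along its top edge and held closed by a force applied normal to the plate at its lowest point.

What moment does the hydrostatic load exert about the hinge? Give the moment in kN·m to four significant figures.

M ≈ 111.8 kN·m

γ = 1.147 × 9.81 = 11.25207 kN/m³.
The plate makes 60° with the vertical, i.e. θ = 90° − 60° = 30° to the horizontal. Measuring y along the incline from the free-surface line, vertical depth h = y·sinθ with sinθ = 0.500000.
With the apex down, the centroid sits h/3 = 2.1/3 = 0.7 m below the base (the top edge), so y_c = 6.3 + 0.7 = 7 m and h_c = 7 × 0.500000 = 3.5 m.
A = ½ × 3.68 × 2.1 = 3.864 m².
Resultant F = γ·h_c·A = 11.25207 × 3.5 × 3.864 = 152.173 kN.
I_c = b·h³/36 = 3.68 × 2.1³/36 = 0.94668 m⁴.
Centre of pressure: y_p = y_c + I_c/(y_c·A) = 7 + 0.94668/(7 × 3.864) = 7 + 0.035 = 7.035 m along the plane.
The resultant acts 0.7 + 0.035 = 0.735 m (along the plate) below the hinge at the top edge, so the moment about the hinge is M = F × 0.735 = 152.173 × 0.735 = 111.847 kN·m.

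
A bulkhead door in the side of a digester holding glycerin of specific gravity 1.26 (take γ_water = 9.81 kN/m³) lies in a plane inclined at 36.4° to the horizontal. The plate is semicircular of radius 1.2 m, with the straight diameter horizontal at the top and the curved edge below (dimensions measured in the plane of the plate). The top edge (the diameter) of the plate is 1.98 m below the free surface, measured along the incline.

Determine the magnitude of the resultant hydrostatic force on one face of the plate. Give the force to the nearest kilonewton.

γ = 1.26 × 9.81 = 12.3606 kN/m³.
Let θ = 36.4° be the plate's angle to the horizontal; measure y along the incline from where the plane meets the free surface. Vertical depth h = y·sinθ with sinθ = 0.593419.
The centroid of a semicircle lies 4r/(3π) = 0.509296 m from the diameter, here below the top edge, so y_c = 1.98 + 0.509296 = 2.4893 m and h_c = 2.4893 × 0.593419 = 1.4772 m.
A = πr²/2 = π × 1.2²/2 = 2.26195 m².
Resultant F = γ·h_c·A = 12.3606 × 1.4772 × 2.26195 = 41.3011 kN.

F ≈ 41 kN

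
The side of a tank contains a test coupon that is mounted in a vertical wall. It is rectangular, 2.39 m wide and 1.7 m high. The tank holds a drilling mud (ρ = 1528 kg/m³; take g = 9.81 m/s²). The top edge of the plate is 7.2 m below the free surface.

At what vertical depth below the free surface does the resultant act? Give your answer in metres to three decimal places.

γ = ρg = 1528 × 9.81 / 1000 = 14.98968 kN/m³.
The centroid lies 1.7/2 = 0.85 m below the top edge, so the centroid depth is h_c = 7.2 + 0.85 = 8.05 m.
A = 2.39 × 1.7 = 4.063 m².
Resultant F = γ·h_c·A = 14.98968 × 8.05 × 4.063 = 490.27 kN.
I_c = b·h³/12 = 2.39 × 1.7³/12 = 0.978506 m⁴.
Centre of pressure: y_p = y_c + I_c/(y_c·A) = 8.05 + 0.978506/(8.05 × 4.063) = 8.05 + 0.0299172 = 8.07992 m along the plane.

h_p = 8.080 m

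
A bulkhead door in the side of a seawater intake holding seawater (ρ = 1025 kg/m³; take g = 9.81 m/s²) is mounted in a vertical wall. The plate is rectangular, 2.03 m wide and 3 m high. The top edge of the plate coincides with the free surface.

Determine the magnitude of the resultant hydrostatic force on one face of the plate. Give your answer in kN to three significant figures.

γ = ρg = 1025 × 9.81 / 1000 = 10.05525 kN/m³.
The centroid lies 3/2 = 1.5 m below the top edge, so the centroid depth is h_c = 1.5 m.
A = 2.03 × 3 = 6.09 m².
Resultant F = γ·h_c·A = 10.05525 × 1.5 × 6.09 = 91.8547 kN.

F ≈ 91.9 kN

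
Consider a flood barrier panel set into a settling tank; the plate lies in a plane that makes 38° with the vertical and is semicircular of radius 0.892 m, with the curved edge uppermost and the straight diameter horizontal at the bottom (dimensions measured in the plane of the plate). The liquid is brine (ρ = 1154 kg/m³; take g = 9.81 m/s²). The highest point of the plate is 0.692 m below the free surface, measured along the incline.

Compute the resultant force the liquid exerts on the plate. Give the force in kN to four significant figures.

γ = ρg = 1154 × 9.81 / 1000 = 11.32074 kN/m³.
The plate makes 38° with the vertical, i.e. θ = 90° − 38° = 52° to the horizontal. Measuring y along the incline from the free-surface line, vertical depth h = y·sinθ with sinθ = 0.788011.
The centroid lies 4r/(3π) = 0.378577 m above the diameter, so r − 4r/(3π) = 0.892 − 0.378577 = 0.513423 m below the topmost point, so y_c = 0.692 + 0.513423 = 1.20542 m and h_c = 1.20542 × 0.788011 = 0.949884 m.
A = πr²/2 = π × 0.892²/2 = 1.24983 m².
Resultant F = γ·h_c·A = 11.32074 × 0.949884 × 1.24983 = 13.4399 kN.

F ≈ 13.44 kN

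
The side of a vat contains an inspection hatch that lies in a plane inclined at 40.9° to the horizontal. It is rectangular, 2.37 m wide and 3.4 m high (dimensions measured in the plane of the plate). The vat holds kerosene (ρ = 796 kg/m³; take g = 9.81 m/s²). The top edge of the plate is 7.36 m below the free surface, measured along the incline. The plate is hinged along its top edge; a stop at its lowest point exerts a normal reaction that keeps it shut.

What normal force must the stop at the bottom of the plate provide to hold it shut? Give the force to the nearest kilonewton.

γ = ρg = 796 × 9.81 / 1000 = 7.80876 kN/m³.
Let θ = 40.9° be the plate's angle to the horizontal; measure y along the incline from where the plane meets the free surface. Vertical depth h = y·sinθ with sinθ = 0.654741.
The centroid lies 3.4/2 = 1.7 m below the top edge, so y_c = 7.36 + 1.7 = 9.06 m and h_c = 9.06 × 0.654741 = 5.93195 m.
A = 2.37 × 3.4 = 8.058 m².
Resultant F = γ·h_c·A = 7.80876 × 5.93195 × 8.058 = 373.256 kN.
I_c = b·h³/12 = 2.37 × 3.4³/12 = 7.76254 m⁴.
Centre of pressure: y_p = y_c + I_c/(y_c·A) = 9.06 + 7.76254/(9.06 × 8.058) = 9.06 + 0.106328 = 9.16633 m along the plane.
The resultant acts 1.7 + 0.106328 = 1.80633 m (along the plate) below the hinge at the top edge, so the moment about the hinge is M = F × 1.80633 = 373.256 × 1.80633 = 674.224 kN·m.
A normal force at the bottom, 3.4 m from the hinge, must supply this moment: P = 674.224/3.4 = 198.301 kN.

P ≈ 198 kN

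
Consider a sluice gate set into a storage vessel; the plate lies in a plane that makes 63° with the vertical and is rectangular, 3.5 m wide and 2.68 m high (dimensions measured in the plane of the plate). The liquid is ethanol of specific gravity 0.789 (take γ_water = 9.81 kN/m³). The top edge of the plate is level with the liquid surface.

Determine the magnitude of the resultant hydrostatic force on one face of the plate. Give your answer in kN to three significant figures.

γ = 0.789 × 9.81 = 7.74009 kN/m³.
The plate makes 63° with the vertical, i.e. θ = 90° − 63° = 27° to the horizontal. Measuring y along the incline from the free-surface line, vertical depth h = y·sinθ with sinθ = 0.453990.
The centroid lies 2.68/2 = 1.34 m below the top edge, so y_c = 1.34 m and h_c = 1.34 × 0.453990 = 0.608347 m.
A = 3.5 × 2.68 = 9.38 m².
Resultant F = γ·h_c·A = 7.74009 × 0.608347 × 9.38 = 44.1672 kN.

F ≈ 44.2 kN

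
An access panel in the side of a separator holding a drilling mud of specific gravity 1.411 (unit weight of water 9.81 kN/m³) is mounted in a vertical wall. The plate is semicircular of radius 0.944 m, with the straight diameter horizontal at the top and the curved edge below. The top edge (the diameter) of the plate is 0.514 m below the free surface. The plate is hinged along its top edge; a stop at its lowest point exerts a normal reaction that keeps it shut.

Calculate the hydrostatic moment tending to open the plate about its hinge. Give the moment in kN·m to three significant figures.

M ≈ 8.31 kN·m

γ = 1.411 × 9.81 = 13.84191 kN/m³.
The centroid of a semicircle lies 4r/(3π) = 0.400646 m from the diameter, here below the top edge, so the centroid depth is h_c = 0.514 + 0.400646 = 0.914646 m.
A = πr²/2 = π × 0.944²/2 = 1.39979 m².
Resultant F = γ·h_c·A = 13.84191 × 0.914646 × 1.39979 = 17.722 kN.
I_c = (π/8 − 8/(9π))·r⁴ = 0.109757 × 0.944⁴ = 0.0871606 m⁴.
Centre of pressure: y_p = y_c + I_c/(y_c·A) = 0.914646 + 0.0871606/(0.914646 × 1.39979) = 0.914646 + 0.0680776 = 0.982724 m along the plane.
The resultant acts 0.400646 + 0.0680776 = 0.468724 m (along the plate) below the hinge at the top edge, so the moment about the hinge is M = F × 0.468724 = 17.722 × 0.468724 = 8.30673 kN·m.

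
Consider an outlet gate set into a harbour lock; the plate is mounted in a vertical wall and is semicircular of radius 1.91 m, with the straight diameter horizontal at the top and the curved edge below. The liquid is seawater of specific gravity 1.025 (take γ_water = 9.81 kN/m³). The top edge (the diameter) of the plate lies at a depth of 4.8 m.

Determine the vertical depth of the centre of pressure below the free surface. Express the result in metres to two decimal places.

γ = 1.025 × 9.81 = 10.05525 kN/m³.
The centroid of a semicircle lies 4r/(3π) = 0.810629 m from the diameter, here below the top edge, so the centroid depth is h_c = 4.8 + 0.810629 = 5.61063 m.
A = πr²/2 = π × 1.91²/2 = 5.73042 m².
Resultant F = γ·h_c·A = 10.05525 × 5.61063 × 5.73042 = 323.289 kN.
I_c = (π/8 − 8/(9π))·r⁴ = 0.109757 × 1.91⁴ = 1.46072 m⁴.
Centre of pressure: y_p = y_c + I_c/(y_c·A) = 5.61063 + 1.46072/(5.61063 × 5.73042) = 5.61063 + 0.0454327 = 5.65606 m along the plane.

h_p = 5.66 m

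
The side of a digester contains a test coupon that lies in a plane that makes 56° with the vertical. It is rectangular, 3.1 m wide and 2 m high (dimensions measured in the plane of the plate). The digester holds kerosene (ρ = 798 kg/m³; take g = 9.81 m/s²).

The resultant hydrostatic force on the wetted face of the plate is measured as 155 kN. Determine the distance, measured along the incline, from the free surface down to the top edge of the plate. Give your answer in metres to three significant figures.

γ = ρg = 798 × 9.81 / 1000 = 7.82838 kN/m³.
A = 3.1 × 2 = 6.2 m².
From F = γ·h_c·A, the centroid depth is h_c = 155/(7.82838 × 6.2) = 3.19351 m.
The plate makes 56° with the vertical, i.e. θ = 90° − 56° = 34° to the horizontal. Measuring y along the incline from the free-surface line, vertical depth h = y·sinθ with sinθ = 0.559193.
Along the incline, y_c = h_c/sinθ = 3.19351/0.559193 = 5.71093 m.
The centroid lies 2/2 = 1 m below the top edge, so the top edge sits at y_top = 5.71093 − 1 = 4.71093 m along the incline.

y_top ≈ 4.71 m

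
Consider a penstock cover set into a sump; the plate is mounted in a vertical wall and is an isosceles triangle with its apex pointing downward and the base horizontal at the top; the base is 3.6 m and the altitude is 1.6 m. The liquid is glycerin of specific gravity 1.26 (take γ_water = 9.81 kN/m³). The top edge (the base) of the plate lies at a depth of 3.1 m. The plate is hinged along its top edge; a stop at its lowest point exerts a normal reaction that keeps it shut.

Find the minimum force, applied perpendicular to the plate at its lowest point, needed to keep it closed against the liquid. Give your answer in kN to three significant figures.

P ≈ 46.3 kN

γ = 1.26 × 9.81 = 12.3606 kN/m³.
With the apex down, the centroid sits h/3 = 1.6/3 = 0.533333 m below the base (the top edge), so the centroid depth is h_c = 3.1 + 0.533333 = 3.63333 m.
A = ½ × 3.6 × 1.6 = 2.88 m².
Resultant F = γ·h_c·A = 12.3606 × 3.63333 × 2.88 = 129.341 kN.
I_c = b·h³/36 = 3.6 × 1.6³/36 = 0.4096 m⁴.
Centre of pressure: y_p = y_c + I_c/(y_c·A) = 3.63333 + 0.4096/(3.63333 × 2.88) = 3.63333 + 0.0391438 = 3.67247 m along the plane.
The resultant acts 0.533333 + 0.0391438 = 0.572477 m (along the plate) below the hinge at the top edge, so the moment about the hinge is M = F × 0.572477 = 129.341 × 0.572477 = 74.0447 kN·m.
A normal force at the bottom, 1.6 m from the hinge, must supply this moment: P = 74.0447/1.6 = 46.2779 kN.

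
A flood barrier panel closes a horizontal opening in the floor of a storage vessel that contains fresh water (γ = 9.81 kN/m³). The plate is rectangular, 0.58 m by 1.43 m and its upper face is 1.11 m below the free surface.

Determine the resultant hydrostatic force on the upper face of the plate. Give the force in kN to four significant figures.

F ≈ 9.031 kN

γ = 9.81 kN/m³.
The plate is horizontal, so pressure is uniform at p = γ·h = 9.81 × 1.11 = 10.8891 kN/m².
A = 0.58 × 1.43 = 0.8294 m².
F = p·A = 10.8891 × 0.8294 = 9.03142 kN.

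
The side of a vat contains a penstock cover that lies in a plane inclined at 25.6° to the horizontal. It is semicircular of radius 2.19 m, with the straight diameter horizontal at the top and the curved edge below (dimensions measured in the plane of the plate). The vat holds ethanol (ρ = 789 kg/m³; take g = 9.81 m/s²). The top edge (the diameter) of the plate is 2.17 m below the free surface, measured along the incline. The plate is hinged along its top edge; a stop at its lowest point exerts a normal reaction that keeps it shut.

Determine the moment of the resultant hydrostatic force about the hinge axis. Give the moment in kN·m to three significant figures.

γ = ρg = 789 × 9.81 / 1000 = 7.74009 kN/m³.
Let θ = 25.6° be the plate's angle to the horizontal; measure y along the incline from where the plane meets the free surface. Vertical depth h = y·sinθ with sinθ = 0.432086.
The centroid of a semicircle lies 4r/(3π) = 0.929465 m from the diameter, here below the top edge, so y_c = 2.17 + 0.929465 = 3.09946 m and h_c = 3.09946 × 0.432086 = 1.33923 m.
A = πr²/2 = π × 2.19²/2 = 7.5337 m².
Resultant F = γ·h_c·A = 7.74009 × 1.33923 × 7.5337 = 78.0925 kN.
I_c = (π/8 − 8/(9π))·r⁴ = 0.109757 × 2.19⁴ = 2.52469 m⁴.
Centre of pressure: y_p = y_c + I_c/(y_c·A) = 3.09946 + 2.52469/(3.09946 × 7.5337) = 3.09946 + 0.108122 = 3.20758 m along the plane.
The resultant acts 0.929465 + 0.108122 = 1.03759 m (along the plate) below the hinge at the top edge, so the moment about the hinge is M = F × 1.03759 = 78.0925 × 1.03759 = 81.028 kN·m.

M ≈ 81.0 kN·m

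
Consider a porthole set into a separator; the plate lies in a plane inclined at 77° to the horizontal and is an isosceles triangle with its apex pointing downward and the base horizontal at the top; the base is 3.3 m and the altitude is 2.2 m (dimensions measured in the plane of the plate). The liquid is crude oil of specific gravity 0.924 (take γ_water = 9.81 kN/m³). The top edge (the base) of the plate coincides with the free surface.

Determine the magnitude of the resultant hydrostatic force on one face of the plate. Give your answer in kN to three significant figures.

γ = 0.924 × 9.81 = 9.06444 kN/m³.
Let θ = 77° be the plate's angle to the horizontal; measure y along the incline from where the plane meets the free surface. Vertical depth h = y·sinθ with sinθ = 0.974370.
With the apex down, the centroid sits h/3 = 2.2/3 = 0.733333 m below the base (the top edge), so y_c = 0.733333 m and h_c = 0.733333 × 0.974370 = 0.714538 m.
A = ½ × 3.3 × 2.2 = 3.63 m².
Resultant F = γ·h_c·A = 9.06444 × 0.714538 × 3.63 = 23.5111 kN.

F ≈ 23.5 kN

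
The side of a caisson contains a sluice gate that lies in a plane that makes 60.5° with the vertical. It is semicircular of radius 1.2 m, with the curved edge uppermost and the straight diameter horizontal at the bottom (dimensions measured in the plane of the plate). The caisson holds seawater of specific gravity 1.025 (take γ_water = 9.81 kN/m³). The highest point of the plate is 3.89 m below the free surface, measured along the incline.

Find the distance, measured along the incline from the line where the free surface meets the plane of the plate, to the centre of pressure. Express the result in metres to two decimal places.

y_p = 4.60 m

γ = 1.025 × 9.81 = 10.05525 kN/m³.
The plate makes 60.5° with the vertical, i.e. θ = 90° − 60.5° = 29.5° to the horizontal. Measuring y along the incline from the free-surface line, vertical depth h = y·sinθ with sinθ = 0.492424.
The centroid lies 4r/(3π) = 0.509296 m above the diameter, so r − 4r/(3π) = 1.2 − 0.509296 = 0.690704 m below the topmost point, so y_c = 3.89 + 0.690704 = 4.5807 m and h_c = 4.5807 × 0.492424 = 2.25565 m.
A = πr²/2 = π × 1.2²/2 = 2.26195 m².
Resultant F = γ·h_c·A = 10.05525 × 2.25565 × 2.26195 = 51.3036 kN.
I_c = (π/8 − 8/(9π))·r⁴ = 0.109757 × 1.2⁴ = 0.227592 m⁴.
Centre of pressure: y_p = y_c + I_c/(y_c·A) = 4.5807 + 0.227592/(4.5807 × 2.26195) = 4.5807 + 0.0219656 = 4.60267 m along the plane.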